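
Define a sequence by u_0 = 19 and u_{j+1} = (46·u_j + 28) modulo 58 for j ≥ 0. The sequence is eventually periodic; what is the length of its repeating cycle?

Computing terms: u_0 = 19; u_1 = 32; u_2 = 50; u_3 = 8; u_4 = 48; u_5 = 32.
Since u_5 = u_1 = 32, the sequence is eventually periodic: after a pre-period of length 1 it cycles with period 4.

4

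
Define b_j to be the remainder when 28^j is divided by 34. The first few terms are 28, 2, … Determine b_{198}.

8

Computing terms: b_1 = 28; b_2 = 2; b_3 = 22; b_4 = 4; b_5 = 10; b_6 = 8; b_7 = 20; b_8 = 16; b_9 = 6; b_{10} = 32; b_{11} = 12; b_{12} = 30; b_{13} = 24; b_{14} = 26; b_{15} = 14; b_{16} = 18; b_{17} = 28.
Since b_{17} = b_1 = 28, the sequence is periodic with period 16.
(198 - 1) mod 16 = 5, so b_{198} = b_6 = 8.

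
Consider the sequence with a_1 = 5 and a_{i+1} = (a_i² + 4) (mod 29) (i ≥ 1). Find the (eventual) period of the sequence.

We have a_1 = 5,  a_2 = 0,  a_3 = 4,  a_4 = 20,  a_5 = 27,  a_6 = 8,  a_7 = 10,  a_8 = 17,  a_9 = 3,  a_{10} = 13,  a_{11} = 28,  a_{12} = 5.
The sequence repeats with period 11.

11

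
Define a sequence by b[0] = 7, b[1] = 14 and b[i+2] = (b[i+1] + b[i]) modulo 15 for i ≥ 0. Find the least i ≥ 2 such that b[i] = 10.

Listing terms: b[0] = 7,  b[1] = 14,  b[2] = 6,  b[3] = 5,  b[4] = 11,  b[5] = 1,  b[6] = 12,  b[7] = 13,  b[8] = 10,  b[9] = 8,  b[10] = 3,  b[11] = 11,  b[12] = 14,  b[13] = 10,  b[14] = 9,  b[15] = 4,  b[16] = 13,  b[17] = 2,  b[18] = 0,  b[19] = 2,  b[20] = 2,  b[21] = 4,  b[22] = 6,  b[23] = 10,  b[24] = 1,  b[25] = 11,  b[26] = 12,  b[27] = 8,  b[28] = 5,  b[29] = 13,  b[30] = 3,  b[31] = 1,  b[32] = 4,  b[33] = 5,  b[34] = 9,  b[35] = 14,  b[36] = 8,  b[37] = 7,  b[38] = 0,  b[39] = 7,  b[40] = 7,  b[41] = 14.
The sequence repeats with period 40.
The value 10 first appears (with i ≥ 2) at b[8].

8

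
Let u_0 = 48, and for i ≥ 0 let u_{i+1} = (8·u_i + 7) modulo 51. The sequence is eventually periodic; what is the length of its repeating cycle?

8

Computing terms: u_0 = 48,  u_1 = 34,  u_2 = 24,  u_3 = 46,  u_4 = 18,  u_5 = 49,  u_6 = 42,  u_7 = 37,  u_8 = 48.
Since u_8 = u_0 = 48, the sequence is periodic with period 8.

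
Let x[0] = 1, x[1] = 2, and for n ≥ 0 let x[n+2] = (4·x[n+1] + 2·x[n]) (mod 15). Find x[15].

We have x[0] = 1,  x[1] = 2,  x[2] = 10,  x[3] = 14,  x[4] = 1,  x[5] = 2.
The sequence repeats with period 4.
So x[15] = x[0 + ((15-0) mod 4)] = x[3] = 14.

14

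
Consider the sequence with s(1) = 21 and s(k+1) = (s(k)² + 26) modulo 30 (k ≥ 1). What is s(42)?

Listing terms: s(1) = 21,  s(2) = 17,  s(3) = 15,  s(4) = 11,  s(5) = 27,  s(6) = 5,  s(7) = 21.
Since s(7) = s(1) = 21, the sequence is periodic with period 6.
So s(42) = s(1 + ((42-1) mod 6)) = s(6) = 5.

5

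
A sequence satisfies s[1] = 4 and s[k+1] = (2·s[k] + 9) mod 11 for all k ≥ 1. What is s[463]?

Computing terms: s[1] = 4, s[2] = 6, s[3] = 10, s[4] = 7, s[5] = 1, s[6] = 0, s[7] = 9, s[8] = 5, s[9] = 8, s[10] = 3, s[11] = 4.
Since s[11] = s[1] = 4, the sequence is periodic with period 10.
(463 - 1) mod 10 = 2, so s[463] = s[3] = 10.

10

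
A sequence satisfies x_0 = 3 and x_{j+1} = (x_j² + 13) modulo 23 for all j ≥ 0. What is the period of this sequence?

Listing terms: x_0 = 3; x_1 = 22; x_2 = 14; x_3 = 2; x_4 = 17; x_5 = 3.
The sequence repeats with period 5.

5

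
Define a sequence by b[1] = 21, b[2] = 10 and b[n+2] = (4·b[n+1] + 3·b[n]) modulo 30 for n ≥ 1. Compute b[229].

19

We have b[1] = 21; b[2] = 10; b[3] = 13; b[4] = 22; b[5] = 7; b[6] = 4; b[7] = 7; b[8] = 10; b[9] = 1; b[10] = 4; b[11] = 19; b[12] = 28; b[13] = 19; b[14] = 10; b[15] = 7; b[16] = 28; b[17] = 13; b[18] = 16; b[19] = 13; b[20] = 10; b[21] = 19; b[22] = 16; b[23] = 1; b[24] = 22; b[25] = 1; b[26] = 10; b[27] = 13.
Since (b[26], b[27]) = (b[2], b[3]) = (10, 13) (two consecutive terms determine the rest), the sequence is eventually periodic: after a pre-period of length 1 it cycles with period 24.
For n ≥ 2, b[n] depends only on (n - 2) mod 24. (229 - 2) mod 24 = 11, so b[229] = b[13] = 19.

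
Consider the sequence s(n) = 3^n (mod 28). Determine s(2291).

19

Computing terms: s(0) = 1, s(1) = 3, s(2) = 9, s(3) = 27, s(4) = 25, s(5) = 19, s(6) = 1.
The sequence repeats with period 6.
So s(2291) = s(0 + ((2291-0) mod 6)) = s(5) = 19.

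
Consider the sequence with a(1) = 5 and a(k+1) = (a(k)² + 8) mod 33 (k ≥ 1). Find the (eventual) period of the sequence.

6

Computing terms: a(1) = 5,  a(2) = 0,  a(3) = 8,  a(4) = 6,  a(5) = 11,  a(6) = 30,  a(7) = 17,  a(8) = 0.
Since a(8) = a(2) = 0, the sequence is eventually periodic: after a pre-period of length 1 it cycles with period 6.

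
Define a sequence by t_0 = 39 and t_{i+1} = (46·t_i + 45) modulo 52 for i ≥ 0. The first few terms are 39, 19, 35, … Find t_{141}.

Computing terms: t_0 = 39; t_1 = 19; t_2 = 35; t_3 = 43; t_4 = 47; t_5 = 23; t_6 = 11; t_7 = 31; t_8 = 15; t_9 = 7; t_{10} = 3; t_{11} = 27; t_{12} = 39.
Since t_{12} = t_0 = 39, the sequence is periodic with period 12.
So t_{141} = t_{0 + ((141-0) mod 12)} = t_9 = 7.

7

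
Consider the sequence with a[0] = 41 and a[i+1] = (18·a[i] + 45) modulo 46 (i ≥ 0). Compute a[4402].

17

Computing terms: a[0] = 41,  a[1] = 1,  a[2] = 17,  a[3] = 29,  a[4] = 15,  a[5] = 39,  a[6] = 11,  a[7] = 13,  a[8] = 3,  a[9] = 7,  a[10] = 33,  a[11] = 41.
The sequence repeats with period 11.
So a[4402] = a[0 + ((4402-0) mod 11)] = a[2] = 17.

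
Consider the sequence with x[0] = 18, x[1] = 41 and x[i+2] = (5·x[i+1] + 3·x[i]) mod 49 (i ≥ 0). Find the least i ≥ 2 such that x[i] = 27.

Listing terms: x[0] = 18,  x[1] = 41,  x[2] = 14,  x[3] = 46,  x[4] = 27,  x[5] = 28,  x[6] = 25,  x[7] = 13,  x[8] = 42,  x[9] = 4,  x[10] = 48,  x[11] = 7,  x[12] = 32,  x[13] = 34,  x[14] = 21,  x[15] = 11,  x[16] = 20,  x[17] = 35,  x[18] = 39,  x[19] = 6,  x[20] = 0,  x[21] = 18,  x[22] = 41.
The sequence repeats with period 21.
The value 27 first appears (with i ≥ 2) at x[4].

4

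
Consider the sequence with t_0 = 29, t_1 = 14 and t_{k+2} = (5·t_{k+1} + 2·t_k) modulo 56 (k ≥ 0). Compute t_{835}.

Computing terms: t_0 = 29,  t_1 = 14,  t_2 = 16,  t_3 = 52,  t_4 = 12,  t_5 = 52,  t_6 = 4,  t_7 = 12,  t_8 = 12,  t_9 = 28,  t_{10} = 52,  t_{11} = 36,  t_{12} = 4,  t_{13} = 36,  t_{14} = 20,  t_{15} = 4,  t_{16} = 4,  t_{17} = 28,  t_{18} = 36,  t_{19} = 12,  t_{20} = 20,  t_{21} = 12,  t_{22} = 44,  t_{23} = 20,  t_{24} = 20,  t_{25} = 28,  t_{26} = 12,  t_{27} = 4,  t_{28} = 44,  t_{29} = 4,  t_{30} = 52,  t_{31} = 44,  t_{32} = 44,  t_{33} = 28,  t_{34} = 4,  t_{35} = 20,  t_{36} = 52,  t_{37} = 20,  t_{38} = 36,  t_{39} = 52,  t_{40} = 52,  t_{41} = 28,  t_{42} = 20,  t_{43} = 44,  t_{44} = 36,  t_{45} = 44,  t_{46} = 12,  t_{47} = 36,  t_{48} = 36,  t_{49} = 28,  t_{50} = 44,  t_{51} = 52,  t_{52} = 12.
Since (t_{51}, t_{52}) = (t_3, t_4) = (52, 12) (two consecutive terms determine the rest), the sequence is eventually periodic: after a pre-period of length 3 it cycles with period 48.
For k ≥ 3, t_k depends only on (k - 3) mod 48. (835 - 3) mod 48 = 16, so t_{835} = t_{19} = 12.

12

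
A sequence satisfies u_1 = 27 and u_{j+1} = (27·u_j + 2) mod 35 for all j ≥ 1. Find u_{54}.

u_1 = 27; u_2 = 31; u_3 = 34; u_4 = 10; u_5 = 27.
The sequence repeats with period 4.
(54 - 1) mod 4 = 1, so u_{54} = u_2 = 31.

31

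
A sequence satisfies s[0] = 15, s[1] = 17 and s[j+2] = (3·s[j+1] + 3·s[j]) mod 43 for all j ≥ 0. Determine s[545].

Listing terms: s[0] = 15; s[1] = 17; s[2] = 10; s[3] = 38; s[4] = 15; s[5] = 30; s[6] = 6; s[7] = 22; s[8] = 41; s[9] = 17; s[10] = 2; s[11] = 14; s[12] = 5; s[13] = 14; s[14] = 14; s[15] = 41; s[16] = 36; s[17] = 16; s[18] = 27; s[19] = 0; s[20] = 38; s[21] = 28; s[22] = 26; s[23] = 33; s[24] = 5; s[25] = 28; s[26] = 13; s[27] = 37; s[28] = 21; s[29] = 2; s[30] = 26; s[31] = 41; s[32] = 29; s[33] = 38; s[34] = 29; s[35] = 29; s[36] = 2; s[37] = 7; s[38] = 27; s[39] = 16; s[40] = 0; s[41] = 5; s[42] = 15; s[43] = 17.
The sequence repeats with period 42.
So s[545] = s[0 + ((545-0) mod 42)] = s[41] = 5.

5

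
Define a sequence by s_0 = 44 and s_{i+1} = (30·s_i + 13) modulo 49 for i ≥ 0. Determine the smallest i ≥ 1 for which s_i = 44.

3

s_0 = 44,  s_1 = 10,  s_2 = 19,  s_3 = 44.
Since s_3 = s_0 = 44, the sequence is periodic with period 3.
The value 44 next appears (with i ≥ 1) at s_3.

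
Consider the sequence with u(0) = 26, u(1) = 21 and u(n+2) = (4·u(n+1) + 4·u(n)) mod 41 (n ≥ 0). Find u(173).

We have u(0) = 26, u(1) = 21, u(2) = 24, u(3) = 16, u(4) = 37, u(5) = 7, u(6) = 12, u(7) = 35, u(8) = 24, u(9) = 31, u(10) = 15, u(11) = 20, u(12) = 17, u(13) = 25, u(14) = 4, u(15) = 34, u(16) = 29, u(17) = 6, u(18) = 17, u(19) = 10, u(20) = 26, u(21) = 21.
The sequence repeats with period 20.
(173 - 0) mod 20 = 13, so u(173) = u(13) = 25.

25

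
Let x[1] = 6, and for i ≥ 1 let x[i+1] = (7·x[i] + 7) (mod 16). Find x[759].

14

Computing terms: x[1] = 6,  x[2] = 1,  x[3] = 14,  x[4] = 9,  x[5] = 6.
Since x[5] = x[1] = 6, the sequence is periodic with period 4.
So x[759] = x[1 + ((759-1) mod 4)] = x[3] = 14.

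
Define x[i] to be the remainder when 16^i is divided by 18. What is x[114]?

10

Listing terms: x[0] = 1,  x[1] = 16,  x[2] = 4,  x[3] = 10,  x[4] = 16.
Since x[4] = x[1] = 16, the sequence is eventually periodic: after a pre-period of length 1 it cycles with period 3.
For i ≥ 1, x[i] depends only on (i - 1) mod 3. (114 - 1) mod 3 = 2, so x[114] = x[3] = 10.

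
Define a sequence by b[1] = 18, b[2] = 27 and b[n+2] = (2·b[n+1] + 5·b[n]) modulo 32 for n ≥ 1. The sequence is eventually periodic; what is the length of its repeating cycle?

Computing terms: b[1] = 18; b[2] = 27; b[3] = 16; b[4] = 7; b[5] = 30; b[6] = 31; b[7] = 20; b[8] = 3; b[9] = 10; b[10] = 3; b[11] = 24; b[12] = 31; b[13] = 22; b[14] = 7; b[15] = 28; b[16] = 27; b[17] = 2; b[18] = 11; b[19] = 0; b[20] = 23; b[21] = 14; b[22] = 15; b[23] = 4; b[24] = 19; b[25] = 26; b[26] = 19; b[27] = 8; b[28] = 15; b[29] = 6; b[30] = 23; b[31] = 12; b[32] = 11; b[33] = 18; b[34] = 27.
Since (b[33], b[34]) = (b[1], b[2]) = (18, 27) (two consecutive terms determine the rest), the sequence is periodic with period 32.

32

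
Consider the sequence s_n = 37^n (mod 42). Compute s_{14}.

Listing terms: s_1 = 37,  s_2 = 25,  s_3 = 1,  s_4 = 37.
Since s_4 = s_1 = 37, the sequence is periodic with period 3.
(14 - 1) mod 3 = 1, so s_{14} = s_2 = 25.

25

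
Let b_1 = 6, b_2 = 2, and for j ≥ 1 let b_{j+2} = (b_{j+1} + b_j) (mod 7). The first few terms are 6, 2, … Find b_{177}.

b_1 = 6, b_2 = 2, b_3 = 1, b_4 = 3, b_5 = 4, b_6 = 0, b_7 = 4, b_8 = 4, b_9 = 1, b_{10} = 5, b_{11} = 6, b_{12} = 4, b_{13} = 3, b_{14} = 0, b_{15} = 3, b_{16} = 3, b_{17} = 6, b_{18} = 2.
The sequence repeats with period 16.
So b_{177} = b_{1 + ((177-1) mod 16)} = b_1 = 6.

6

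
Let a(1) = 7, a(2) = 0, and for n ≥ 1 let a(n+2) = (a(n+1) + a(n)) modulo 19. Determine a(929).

10

Listing terms: a(1) = 7; a(2) = 0; a(3) = 7; a(4) = 7; a(5) = 14; a(6) = 2; a(7) = 16; a(8) = 18; a(9) = 15; a(10) = 14; a(11) = 10; a(12) = 5; a(13) = 15; a(14) = 1; a(15) = 16; a(16) = 17; a(17) = 14; a(18) = 12; a(19) = 7; a(20) = 0.
The sequence repeats with period 18.
(929 - 1) mod 18 = 10, so a(929) = a(11) = 10.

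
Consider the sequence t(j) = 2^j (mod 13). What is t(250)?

10

t(1) = 2; t(2) = 4; t(3) = 8; t(4) = 3; t(5) = 6; t(6) = 12; t(7) = 11; t(8) = 9; t(9) = 5; t(10) = 10; t(11) = 7; t(12) = 1; t(13) = 2.
Since t(13) = t(1) = 2, the sequence is periodic with period 12.
So t(250) = t(1 + ((250-1) mod 12)) = t(10) = 10.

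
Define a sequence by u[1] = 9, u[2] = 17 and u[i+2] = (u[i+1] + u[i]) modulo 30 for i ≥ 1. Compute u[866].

We have u[1] = 9, u[2] = 17, u[3] = 26, u[4] = 13, u[5] = 9, u[6] = 22, u[7] = 1, u[8] = 23, u[9] = 24, u[10] = 17, u[11] = 11, u[12] = 28, u[13] = 9, u[14] = 7, u[15] = 16, u[16] = 23, u[17] = 9, u[18] = 2, u[19] = 11, u[20] = 13, u[21] = 24, u[22] = 7, u[23] = 1, u[24] = 8, u[25] = 9, u[26] = 17.
The sequence repeats with period 24.
(866 - 1) mod 24 = 1, so u[866] = u[2] = 17.

17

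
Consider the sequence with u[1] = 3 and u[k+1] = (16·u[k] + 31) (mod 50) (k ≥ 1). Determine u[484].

Computing terms: u[1] = 3; u[2] = 29; u[3] = 45; u[4] = 1; u[5] = 47; u[6] = 33; u[7] = 9; u[8] = 25; u[9] = 31; u[10] = 27; u[11] = 13; u[12] = 39; u[13] = 5; u[14] = 11; u[15] = 7; u[16] = 43; u[17] = 19; u[18] = 35; u[19] = 41; u[20] = 37; u[21] = 23; u[22] = 49; u[23] = 15; u[24] = 21; u[25] = 17; u[26] = 3.
The sequence repeats with period 25.
(484 - 1) mod 25 = 8, so u[484] = u[9] = 31.

31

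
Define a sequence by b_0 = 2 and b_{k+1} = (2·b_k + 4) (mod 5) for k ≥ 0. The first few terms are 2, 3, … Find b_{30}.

0

We have b_0 = 2,  b_1 = 3,  b_2 = 0,  b_3 = 4,  b_4 = 2.
The sequence repeats with period 4.
So b_{30} = b_{0 + ((30-0) mod 4)} = b_2 = 0.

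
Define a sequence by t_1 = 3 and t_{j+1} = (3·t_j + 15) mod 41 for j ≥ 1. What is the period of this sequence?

We have t_1 = 3,  t_2 = 24,  t_3 = 5,  t_4 = 30,  t_5 = 23,  t_6 = 2,  t_7 = 21,  t_8 = 37,  t_9 = 3.
The sequence repeats with period 8.

8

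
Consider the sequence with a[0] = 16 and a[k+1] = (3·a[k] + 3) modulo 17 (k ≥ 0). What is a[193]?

0

a[0] = 16; a[1] = 0; a[2] = 3; a[3] = 12; a[4] = 5; a[5] = 1; a[6] = 6; a[7] = 4; a[8] = 15; a[9] = 14; a[10] = 11; a[11] = 2; a[12] = 9; a[13] = 13; a[14] = 8; a[15] = 10; a[16] = 16.
Since a[16] = a[0] = 16, the sequence is periodic with period 16.
(193 - 0) mod 16 = 1, so a[193] = a[1] = 0.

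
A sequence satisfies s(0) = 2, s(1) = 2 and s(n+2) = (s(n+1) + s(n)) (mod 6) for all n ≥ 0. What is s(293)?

s(0) = 2, s(1) = 2, s(2) = 4, s(3) = 0, s(4) = 4, s(5) = 4, s(6) = 2, s(7) = 0, s(8) = 2, s(9) = 2.
Since (s(8), s(9)) = (s(0), s(1)) = (2, 2) (two consecutive terms determine the rest), the sequence is periodic with period 8.
So s(293) = s(0 + ((293-0) mod 8)) = s(5) = 4.

4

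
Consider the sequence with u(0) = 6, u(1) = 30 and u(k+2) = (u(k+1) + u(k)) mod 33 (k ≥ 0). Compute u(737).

Listing terms: u(0) = 6, u(1) = 30, u(2) = 3, u(3) = 0, u(4) = 3, u(5) = 3, u(6) = 6, u(7) = 9, u(8) = 15, u(9) = 24, u(10) = 6, u(11) = 30.
Since (u(10), u(11)) = (u(0), u(1)) = (6, 30) (two consecutive terms determine the rest), the sequence is periodic with period 10.
(737 - 0) mod 10 = 7, so u(737) = u(7) = 9.

9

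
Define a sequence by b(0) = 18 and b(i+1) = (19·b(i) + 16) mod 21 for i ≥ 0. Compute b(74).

Listing terms: b(0) = 18,  b(1) = 1,  b(2) = 14,  b(3) = 9,  b(4) = 19,  b(5) = 20,  b(6) = 18.
The sequence repeats with period 6.
So b(74) = b(0 + ((74-0) mod 6)) = b(2) = 14.

14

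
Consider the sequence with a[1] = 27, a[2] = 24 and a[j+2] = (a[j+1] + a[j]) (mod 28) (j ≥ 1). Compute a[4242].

Listing terms: a[1] = 27,  a[2] = 24,  a[3] = 23,  a[4] = 19,  a[5] = 14,  a[6] = 5,  a[7] = 19,  a[8] = 24,  a[9] = 15,  a[10] = 11,  a[11] = 26,  a[12] = 9,  a[13] = 7,  a[14] = 16,  a[15] = 23,  a[16] = 11,  a[17] = 6,  a[18] = 17,  a[19] = 23,  a[20] = 12,  a[21] = 7,  a[22] = 19,  a[23] = 26,  a[24] = 17,  a[25] = 15,  a[26] = 4,  a[27] = 19,  a[28] = 23,  a[29] = 14,  a[30] = 9,  a[31] = 23,  a[32] = 4,  a[33] = 27,  a[34] = 3,  a[35] = 2,  a[36] = 5,  a[37] = 7,  a[38] = 12,  a[39] = 19,  a[40] = 3,  a[41] = 22,  a[42] = 25,  a[43] = 19,  a[44] = 16,  a[45] = 7,  a[46] = 23,  a[47] = 2,  a[48] = 25,  a[49] = 27,  a[50] = 24.
The sequence repeats with period 48.
(4242 - 1) mod 48 = 17, so a[4242] = a[18] = 17.

17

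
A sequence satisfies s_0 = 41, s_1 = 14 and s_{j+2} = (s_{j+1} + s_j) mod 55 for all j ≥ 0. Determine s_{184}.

We have s_0 = 41,  s_1 = 14,  s_2 = 0,  s_3 = 14,  s_4 = 14,  s_5 = 28,  s_6 = 42,  s_7 = 15,  s_8 = 2,  s_9 = 17,  s_{10} = 19,  s_{11} = 36,  s_{12} = 0,  s_{13} = 36,  s_{14} = 36,  s_{15} = 17,  s_{16} = 53,  s_{17} = 15,  s_{18} = 13,  s_{19} = 28,  s_{20} = 41,  s_{21} = 14.
Since (s_{20}, s_{21}) = (s_0, s_1) = (41, 14) (two consecutive terms determine the rest), the sequence is periodic with period 20.
(184 - 0) mod 20 = 4, so s_{184} = s_4 = 14.

14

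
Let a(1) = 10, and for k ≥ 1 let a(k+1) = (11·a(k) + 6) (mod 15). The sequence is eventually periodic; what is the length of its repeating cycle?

10

Computing terms: a(1) = 10, a(2) = 11, a(3) = 7, a(4) = 8, a(5) = 4, a(6) = 5, a(7) = 1, a(8) = 2, a(9) = 13, a(10) = 14, a(11) = 10.
The sequence repeats with period 10.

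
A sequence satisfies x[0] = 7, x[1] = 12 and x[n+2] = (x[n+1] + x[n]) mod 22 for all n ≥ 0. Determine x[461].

Computing terms: x[0] = 7,  x[1] = 12,  x[2] = 19,  x[3] = 9,  x[4] = 6,  x[5] = 15,  x[6] = 21,  x[7] = 14,  x[8] = 13,  x[9] = 5,  x[10] = 18,  x[11] = 1,  x[12] = 19,  x[13] = 20,  x[14] = 17,  x[15] = 15,  x[16] = 10,  x[17] = 3,  x[18] = 13,  x[19] = 16,  x[20] = 7,  x[21] = 1,  x[22] = 8,  x[23] = 9,  x[24] = 17,  x[25] = 4,  x[26] = 21,  x[27] = 3,  x[28] = 2,  x[29] = 5,  x[30] = 7,  x[31] = 12.
Since (x[30], x[31]) = (x[0], x[1]) = (7, 12) (two consecutive terms determine the rest), the sequence is periodic with period 30.
So x[461] = x[0 + ((461-0) mod 30)] = x[11] = 1.

1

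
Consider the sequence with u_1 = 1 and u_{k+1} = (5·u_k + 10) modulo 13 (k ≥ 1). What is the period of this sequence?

4

u_1 = 1, u_2 = 2, u_3 = 7, u_4 = 6, u_5 = 1.
Since u_5 = u_1 = 1, the sequence is periodic with period 4.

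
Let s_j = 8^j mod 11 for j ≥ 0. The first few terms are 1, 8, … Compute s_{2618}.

5

s_0 = 1, s_1 = 8, s_2 = 9, s_3 = 6, s_4 = 4, s_5 = 10, s_6 = 3, s_7 = 2, s_8 = 5, s_9 = 7, s_{10} = 1.
Since s_{10} = s_0 = 1, the sequence is periodic with period 10.
(2618 - 0) mod 10 = 8, so s_{2618} = s_8 = 5.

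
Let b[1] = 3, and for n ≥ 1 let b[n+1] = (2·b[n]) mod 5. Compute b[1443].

2

Computing terms: b[1] = 3, b[2] = 1, b[3] = 2, b[4] = 4, b[5] = 3.
Since b[5] = b[1] = 3, the sequence is periodic with period 4.
So b[1443] = b[1 + ((1443-1) mod 4)] = b[3] = 2.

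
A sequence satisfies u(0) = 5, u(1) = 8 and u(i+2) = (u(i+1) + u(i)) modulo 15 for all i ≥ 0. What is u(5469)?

7

Computing terms: u(0) = 5; u(1) = 8; u(2) = 13; u(3) = 6; u(4) = 4; u(5) = 10; u(6) = 14; u(7) = 9; u(8) = 8; u(9) = 2; u(10) = 10; u(11) = 12; u(12) = 7; u(13) = 4; u(14) = 11; u(15) = 0; u(16) = 11; u(17) = 11; u(18) = 7; u(19) = 3; u(20) = 10; u(21) = 13; u(22) = 8; u(23) = 6; u(24) = 14; u(25) = 5; u(26) = 4; u(27) = 9; u(28) = 13; u(29) = 7; u(30) = 5; u(31) = 12; u(32) = 2; u(33) = 14; u(34) = 1; u(35) = 0; u(36) = 1; u(37) = 1; u(38) = 2; u(39) = 3; u(40) = 5; u(41) = 8.
Since (u(40), u(41)) = (u(0), u(1)) = (5, 8) (two consecutive terms determine the rest), the sequence is periodic with period 40.
(5469 - 0) mod 40 = 29, so u(5469) = u(29) = 7.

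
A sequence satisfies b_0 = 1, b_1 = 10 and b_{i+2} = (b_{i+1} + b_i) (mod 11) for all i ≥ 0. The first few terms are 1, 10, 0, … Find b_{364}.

10

b_0 = 1; b_1 = 10; b_2 = 0; b_3 = 10; b_4 = 10; b_5 = 9; b_6 = 8; b_7 = 6; b_8 = 3; b_9 = 9; b_{10} = 1; b_{11} = 10.
Since (b_{10}, b_{11}) = (b_0, b_1) = (1, 10) (two consecutive terms determine the rest), the sequence is periodic with period 10.
So b_{364} = b_{0 + ((364-0) mod 10)} = b_4 = 10.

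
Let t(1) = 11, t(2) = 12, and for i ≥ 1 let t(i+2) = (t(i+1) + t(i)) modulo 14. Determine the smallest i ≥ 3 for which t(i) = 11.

7

t(1) = 11,  t(2) = 12,  t(3) = 9,  t(4) = 7,  t(5) = 2,  t(6) = 9,  t(7) = 11,  t(8) = 6,  t(9) = 3,  t(10) = 9,  t(11) = 12,  t(12) = 7,  t(13) = 5,  t(14) = 12,  t(15) = 3,  t(16) = 1,  t(17) = 4,  t(18) = 5,  t(19) = 9,  t(20) = 0,  t(21) = 9,  t(22) = 9,  t(23) = 4,  t(24) = 13,  t(25) = 3,  t(26) = 2,  t(27) = 5,  t(28) = 7,  t(29) = 12,  t(30) = 5,  t(31) = 3,  t(32) = 8,  t(33) = 11,  t(34) = 5,  t(35) = 2,  t(36) = 7,  t(37) = 9,  t(38) = 2,  t(39) = 11,  t(40) = 13,  t(41) = 10,  t(42) = 9,  t(43) = 5,  t(44) = 0,  t(45) = 5,  t(46) = 5,  t(47) = 10,  t(48) = 1,  t(49) = 11,  t(50) = 12.
The sequence repeats with period 48.
The value 11 first appears (with i ≥ 3) at t(7).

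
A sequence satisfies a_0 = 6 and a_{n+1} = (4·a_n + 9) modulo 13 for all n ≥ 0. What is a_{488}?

11

Listing terms: a_0 = 6,  a_1 = 7,  a_2 = 11,  a_3 = 1,  a_4 = 0,  a_5 = 9,  a_6 = 6.
The sequence repeats with period 6.
(488 - 0) mod 6 = 2, so a_{488} = a_2 = 11.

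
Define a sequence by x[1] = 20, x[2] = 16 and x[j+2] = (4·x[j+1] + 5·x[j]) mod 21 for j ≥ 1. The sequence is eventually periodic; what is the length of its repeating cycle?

x[1] = 20; x[2] = 16; x[3] = 17; x[4] = 1; x[5] = 5; x[6] = 4; x[7] = 20; x[8] = 16.
The sequence repeats with period 6.

6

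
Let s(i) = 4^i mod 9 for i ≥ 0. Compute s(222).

s(0) = 1; s(1) = 4; s(2) = 7; s(3) = 1.
The sequence repeats with period 3.
So s(222) = s(0 + ((222-0) mod 3)) = s(0) = 1.

1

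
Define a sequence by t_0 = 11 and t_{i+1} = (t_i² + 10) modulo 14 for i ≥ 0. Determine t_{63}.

3

Listing terms: t_0 = 11,  t_1 = 5,  t_2 = 7,  t_3 = 3,  t_4 = 5.
Since t_4 = t_1 = 5, the sequence is eventually periodic: after a pre-period of length 1 it cycles with period 3.
For i ≥ 1, t_i depends only on (i - 1) mod 3. (63 - 1) mod 3 = 2, so t_{63} = t_3 = 3.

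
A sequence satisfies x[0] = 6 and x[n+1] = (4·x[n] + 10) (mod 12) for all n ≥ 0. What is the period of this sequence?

x[0] = 6,  x[1] = 10,  x[2] = 2,  x[3] = 6.
The sequence repeats with period 3.

3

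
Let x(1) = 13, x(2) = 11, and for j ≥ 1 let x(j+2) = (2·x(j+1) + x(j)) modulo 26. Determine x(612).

x(1) = 13; x(2) = 11; x(3) = 9; x(4) = 3; x(5) = 15; x(6) = 7; x(7) = 3; x(8) = 13; x(9) = 3; x(10) = 19; x(11) = 15; x(12) = 23; x(13) = 9; x(14) = 15; x(15) = 13; x(16) = 15; x(17) = 17; x(18) = 23; x(19) = 11; x(20) = 19; x(21) = 23; x(22) = 13; x(23) = 23; x(24) = 7; x(25) = 11; x(26) = 3; x(27) = 17; x(28) = 11; x(29) = 13; x(30) = 11.
The sequence repeats with period 28.
So x(612) = x(1 + ((612-1) mod 28)) = x(24) = 7.

7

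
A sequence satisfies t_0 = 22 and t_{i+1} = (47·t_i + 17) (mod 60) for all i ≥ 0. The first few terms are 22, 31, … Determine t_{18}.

34

We have t_0 = 22, t_1 = 31, t_2 = 34, t_3 = 55, t_4 = 22.
Since t_4 = t_0 = 22, the sequence is periodic with period 4.
So t_{18} = t_{0 + ((18-0) mod 4)} = t_2 = 34.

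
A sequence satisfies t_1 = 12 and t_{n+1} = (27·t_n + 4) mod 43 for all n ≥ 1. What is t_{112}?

Listing terms: t_1 = 12; t_2 = 27; t_3 = 2; t_4 = 15; t_5 = 22; t_6 = 39; t_7 = 25; t_8 = 34; t_9 = 19; t_{10} = 1; t_{11} = 31; t_{12} = 24; t_{13} = 7; t_{14} = 21; t_{15} = 12.
Since t_{15} = t_1 = 12, the sequence is periodic with period 14.
(112 - 1) mod 14 = 13, so t_{112} = t_{14} = 21.

21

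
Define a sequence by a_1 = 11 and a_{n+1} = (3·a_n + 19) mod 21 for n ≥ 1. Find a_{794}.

a_1 = 11,  a_2 = 10,  a_3 = 7,  a_4 = 19,  a_5 = 13,  a_6 = 16,  a_7 = 4,  a_8 = 10.
Since a_8 = a_2 = 10, the sequence is eventually periodic: after a pre-period of length 1 it cycles with period 6.
For n ≥ 2, a_n depends only on (n - 2) mod 6. (794 - 2) mod 6 = 0, so a_{794} = a_2 = 10.

10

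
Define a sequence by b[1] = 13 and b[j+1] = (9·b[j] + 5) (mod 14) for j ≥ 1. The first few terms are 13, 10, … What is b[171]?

Computing terms: b[1] = 13, b[2] = 10, b[3] = 11, b[4] = 6, b[5] = 3, b[6] = 4, b[7] = 13.
Since b[7] = b[1] = 13, the sequence is periodic with period 6.
So b[171] = b[1 + ((171-1) mod 6)] = b[3] = 11.

11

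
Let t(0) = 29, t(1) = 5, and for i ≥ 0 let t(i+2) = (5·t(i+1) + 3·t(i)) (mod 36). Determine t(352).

We have t(0) = 29,  t(1) = 5,  t(2) = 4,  t(3) = 35,  t(4) = 7,  t(5) = 32,  t(6) = 1,  t(7) = 29,  t(8) = 4,  t(9) = 35.
Since (t(8), t(9)) = (t(2), t(3)) = (4, 35) (two consecutive terms determine the rest), the sequence is eventually periodic: after a pre-period of length 2 it cycles with period 6.
For i ≥ 2, t(i) depends only on (i - 2) mod 6. (352 - 2) mod 6 = 2, so t(352) = t(4) = 7.

7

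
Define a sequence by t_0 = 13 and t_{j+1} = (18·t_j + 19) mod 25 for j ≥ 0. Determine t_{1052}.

13

Listing terms: t_0 = 13, t_1 = 3, t_2 = 23, t_3 = 8, t_4 = 13.
The sequence repeats with period 4.
So t_{1052} = t_{0 + ((1052-0) mod 4)} = t_0 = 13.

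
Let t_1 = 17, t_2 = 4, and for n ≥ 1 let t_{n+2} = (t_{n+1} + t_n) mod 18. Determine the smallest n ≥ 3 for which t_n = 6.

11

Computing terms: t_1 = 17, t_2 = 4, t_3 = 3, t_4 = 7, t_5 = 10, t_6 = 17, t_7 = 9, t_8 = 8, t_9 = 17, t_{10} = 7, t_{11} = 6, t_{12} = 13, t_{13} = 1, t_{14} = 14, t_{15} = 15, t_{16} = 11, t_{17} = 8, t_{18} = 1, t_{19} = 9, t_{20} = 10, t_{21} = 1, t_{22} = 11, t_{23} = 12, t_{24} = 5, t_{25} = 17, t_{26} = 4.
The sequence repeats with period 24.
The value 6 first appears (with n ≥ 3) at t_{11}.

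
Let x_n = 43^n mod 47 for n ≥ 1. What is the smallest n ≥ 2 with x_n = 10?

x_1 = 43, x_2 = 16, x_3 = 30, x_4 = 21, x_5 = 10, x_6 = 7, x_7 = 19, x_8 = 18, x_9 = 22, x_{10} = 6, x_{11} = 23, x_{12} = 2, x_{13} = 39, x_{14} = 32, x_{15} = 13, x_{16} = 42, x_{17} = 20, x_{18} = 14, x_{19} = 38, x_{20} = 36, x_{21} = 44, x_{22} = 12, x_{23} = 46, x_{24} = 4, x_{25} = 31, x_{26} = 17, x_{27} = 26, x_{28} = 37, x_{29} = 40, x_{30} = 28, x_{31} = 29, x_{32} = 25, x_{33} = 41, x_{34} = 24, x_{35} = 45, x_{36} = 8, x_{37} = 15, x_{38} = 34, x_{39} = 5, x_{40} = 27, x_{41} = 33, x_{42} = 9, x_{43} = 11, x_{44} = 3, x_{45} = 35, x_{46} = 1, x_{47} = 43.
The sequence repeats with period 46.
The value 10 first appears (with n ≥ 2) at x_5.

5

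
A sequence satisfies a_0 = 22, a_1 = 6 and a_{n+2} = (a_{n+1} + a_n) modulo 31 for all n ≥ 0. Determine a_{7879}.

a_0 = 22, a_1 = 6, a_2 = 28, a_3 = 3, a_4 = 0, a_5 = 3, a_6 = 3, a_7 = 6, a_8 = 9, a_9 = 15, a_{10} = 24, a_{11} = 8, a_{12} = 1, a_{13} = 9, a_{14} = 10, a_{15} = 19, a_{16} = 29, a_{17} = 17, a_{18} = 15, a_{19} = 1, a_{20} = 16, a_{21} = 17, a_{22} = 2, a_{23} = 19, a_{24} = 21, a_{25} = 9, a_{26} = 30, a_{27} = 8, a_{28} = 7, a_{29} = 15, a_{30} = 22, a_{31} = 6.
The sequence repeats with period 30.
So a_{7879} = a_{0 + ((7879-0) mod 30)} = a_{19} = 1.

1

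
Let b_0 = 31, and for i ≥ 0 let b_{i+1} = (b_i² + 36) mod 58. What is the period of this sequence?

7

b_0 = 31; b_1 = 11; b_2 = 41; b_3 = 35; b_4 = 43; b_5 = 29; b_6 = 7; b_7 = 27; b_8 = 11.
Since b_8 = b_1 = 11, the sequence is eventually periodic: after a pre-period of length 1 it cycles with period 7.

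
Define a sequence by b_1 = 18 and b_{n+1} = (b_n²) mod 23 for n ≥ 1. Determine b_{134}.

16

Computing terms: b_1 = 18; b_2 = 2; b_3 = 4; b_4 = 16; b_5 = 3; b_6 = 9; b_7 = 12; b_8 = 6; b_9 = 13; b_{10} = 8; b_{11} = 18.
The sequence repeats with period 10.
So b_{134} = b_{1 + ((134-1) mod 10)} = b_4 = 16.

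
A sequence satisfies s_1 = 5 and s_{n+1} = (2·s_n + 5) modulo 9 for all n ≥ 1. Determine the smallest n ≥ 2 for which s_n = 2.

5

We have s_1 = 5,  s_2 = 6,  s_3 = 8,  s_4 = 3,  s_5 = 2,  s_6 = 0,  s_7 = 5.
The sequence repeats with period 6.
The value 2 first appears (with n ≥ 2) at s_5.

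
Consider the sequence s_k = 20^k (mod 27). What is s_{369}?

26

Listing terms: s_0 = 1,  s_1 = 20,  s_2 = 22,  s_3 = 8,  s_4 = 25,  s_5 = 14,  s_6 = 10,  s_7 = 11,  s_8 = 4,  s_9 = 26,  s_{10} = 7,  s_{11} = 5,  s_{12} = 19,  s_{13} = 2,  s_{14} = 13,  s_{15} = 17,  s_{16} = 16,  s_{17} = 23,  s_{18} = 1.
The sequence repeats with period 18.
So s_{369} = s_{0 + ((369-0) mod 18)} = s_9 = 26.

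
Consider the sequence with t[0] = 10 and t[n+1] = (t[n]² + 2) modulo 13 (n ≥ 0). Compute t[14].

Listing terms: t[0] = 10; t[1] = 11; t[2] = 6; t[3] = 12; t[4] = 3; t[5] = 11.
Since t[5] = t[1] = 11, the sequence is eventually periodic: after a pre-period of length 1 it cycles with period 4.
For n ≥ 1, t[n] depends only on (n - 1) mod 4. (14 - 1) mod 4 = 1, so t[14] = t[2] = 6.

6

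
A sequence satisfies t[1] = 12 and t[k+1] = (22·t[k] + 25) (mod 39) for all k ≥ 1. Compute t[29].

16

Computing terms: t[1] = 12, t[2] = 16, t[3] = 26, t[4] = 12.
The sequence repeats with period 3.
(29 - 1) mod 3 = 1, so t[29] = t[2] = 16.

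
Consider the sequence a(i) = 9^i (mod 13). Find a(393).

a(0) = 1,  a(1) = 9,  a(2) = 3,  a(3) = 1.
The sequence repeats with period 3.
So a(393) = a(0 + ((393-0) mod 3)) = a(0) = 1.

1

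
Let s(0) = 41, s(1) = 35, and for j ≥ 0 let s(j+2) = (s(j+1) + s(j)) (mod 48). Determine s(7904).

s(0) = 41; s(1) = 35; s(2) = 28; s(3) = 15; s(4) = 43; s(5) = 10; s(6) = 5; s(7) = 15; s(8) = 20; s(9) = 35; s(10) = 7; s(11) = 42; s(12) = 1; s(13) = 43; s(14) = 44; s(15) = 39; s(16) = 35; s(17) = 26; s(18) = 13; s(19) = 39; s(20) = 4; s(21) = 43; s(22) = 47; s(23) = 42; s(24) = 41; s(25) = 35.
The sequence repeats with period 24.
(7904 - 0) mod 24 = 8, so s(7904) = s(8) = 20.

20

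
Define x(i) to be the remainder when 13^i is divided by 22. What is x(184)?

Computing terms: x(1) = 13,  x(2) = 15,  x(3) = 19,  x(4) = 5,  x(5) = 21,  x(6) = 9,  x(7) = 7,  x(8) = 3,  x(9) = 17,  x(10) = 1,  x(11) = 13.
Since x(11) = x(1) = 13, the sequence is periodic with period 10.
(184 - 1) mod 10 = 3, so x(184) = x(4) = 5.

5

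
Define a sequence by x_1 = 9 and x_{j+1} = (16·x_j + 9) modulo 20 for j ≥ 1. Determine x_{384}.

We have x_1 = 9,  x_2 = 13,  x_3 = 17,  x_4 = 1,  x_5 = 5,  x_6 = 9.
Since x_6 = x_1 = 9, the sequence is periodic with period 5.
So x_{384} = x_{1 + ((384-1) mod 5)} = x_4 = 1.

1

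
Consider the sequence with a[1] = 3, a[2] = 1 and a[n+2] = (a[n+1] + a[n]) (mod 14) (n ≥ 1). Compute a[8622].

0

Computing terms: a[1] = 3,  a[2] = 1,  a[3] = 4,  a[4] = 5,  a[5] = 9,  a[6] = 0,  a[7] = 9,  a[8] = 9,  a[9] = 4,  a[10] = 13,  a[11] = 3,  a[12] = 2,  a[13] = 5,  a[14] = 7,  a[15] = 12,  a[16] = 5,  a[17] = 3,  a[18] = 8,  a[19] = 11,  a[20] = 5,  a[21] = 2,  a[22] = 7,  a[23] = 9,  a[24] = 2,  a[25] = 11,  a[26] = 13,  a[27] = 10,  a[28] = 9,  a[29] = 5,  a[30] = 0,  a[31] = 5,  a[32] = 5,  a[33] = 10,  a[34] = 1,  a[35] = 11,  a[36] = 12,  a[37] = 9,  a[38] = 7,  a[39] = 2,  a[40] = 9,  a[41] = 11,  a[42] = 6,  a[43] = 3,  a[44] = 9,  a[45] = 12,  a[46] = 7,  a[47] = 5,  a[48] = 12,  a[49] = 3,  a[50] = 1.
The sequence repeats with period 48.
(8622 - 1) mod 48 = 29, so a[8622] = a[30] = 0.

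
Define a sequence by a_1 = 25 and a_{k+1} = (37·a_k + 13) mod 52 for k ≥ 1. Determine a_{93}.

Computing terms: a_1 = 25, a_2 = 2, a_3 = 35, a_4 = 8, a_5 = 49, a_6 = 6, a_7 = 27, a_8 = 24, a_9 = 17, a_{10} = 18, a_{11} = 3, a_{12} = 20, a_{13} = 25.
The sequence repeats with period 12.
So a_{93} = a_{1 + ((93-1) mod 12)} = a_9 = 17.

17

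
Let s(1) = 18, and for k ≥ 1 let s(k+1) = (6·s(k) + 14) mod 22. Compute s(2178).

14

Listing terms: s(1) = 18; s(2) = 12; s(3) = 20; s(4) = 2; s(5) = 4; s(6) = 16; s(7) = 0; s(8) = 14; s(9) = 10; s(10) = 8; s(11) = 18.
The sequence repeats with period 10.
So s(2178) = s(1 + ((2178-1) mod 10)) = s(8) = 14.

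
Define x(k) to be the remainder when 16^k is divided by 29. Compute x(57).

We have x(1) = 16; x(2) = 24; x(3) = 7; x(4) = 25; x(5) = 23; x(6) = 20; x(7) = 1; x(8) = 16.
Since x(8) = x(1) = 16, the sequence is periodic with period 7.
So x(57) = x(1 + ((57-1) mod 7)) = x(1) = 16.

16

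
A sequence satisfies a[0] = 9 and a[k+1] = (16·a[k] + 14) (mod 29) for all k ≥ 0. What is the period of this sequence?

7

a[0] = 9, a[1] = 13, a[2] = 19, a[3] = 28, a[4] = 27, a[5] = 11, a[6] = 16, a[7] = 9.
Since a[7] = a[0] = 9, the sequence is periodic with period 7.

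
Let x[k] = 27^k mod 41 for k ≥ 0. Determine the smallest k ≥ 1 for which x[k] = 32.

Listing terms: x[0] = 1; x[1] = 27; x[2] = 32; x[3] = 3; x[4] = 40; x[5] = 14; x[6] = 9; x[7] = 38; x[8] = 1.
Since x[8] = x[0] = 1, the sequence is periodic with period 8.
The value 32 first appears (with k ≥ 1) at x[2].

2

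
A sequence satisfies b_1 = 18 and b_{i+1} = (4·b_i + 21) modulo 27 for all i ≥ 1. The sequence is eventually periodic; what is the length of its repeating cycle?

9

Listing terms: b_1 = 18,  b_2 = 12,  b_3 = 15,  b_4 = 0,  b_5 = 21,  b_6 = 24,  b_7 = 9,  b_8 = 3,  b_9 = 6,  b_{10} = 18.
Since b_{10} = b_1 = 18, the sequence is periodic with period 9.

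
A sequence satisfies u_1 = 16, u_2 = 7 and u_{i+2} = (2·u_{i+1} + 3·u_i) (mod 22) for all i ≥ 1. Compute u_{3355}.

We have u_1 = 16,  u_2 = 7,  u_3 = 18,  u_4 = 13,  u_5 = 14,  u_6 = 1,  u_7 = 0,  u_8 = 3,  u_9 = 6,  u_{10} = 21,  u_{11} = 16,  u_{12} = 7.
Since (u_{11}, u_{12}) = (u_1, u_2) = (16, 7) (two consecutive terms determine the rest), the sequence is periodic with period 10.
(3355 - 1) mod 10 = 4, so u_{3355} = u_5 = 14.

14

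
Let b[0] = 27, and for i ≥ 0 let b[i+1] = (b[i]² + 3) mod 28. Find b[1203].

0

We have b[0] = 27,  b[1] = 4,  b[2] = 19,  b[3] = 0,  b[4] = 3,  b[5] = 12,  b[6] = 7,  b[7] = 24,  b[8] = 19.
Since b[8] = b[2] = 19, the sequence is eventually periodic: after a pre-period of length 2 it cycles with period 6.
For i ≥ 2, b[i] depends only on (i - 2) mod 6. (1203 - 2) mod 6 = 1, so b[1203] = b[3] = 0.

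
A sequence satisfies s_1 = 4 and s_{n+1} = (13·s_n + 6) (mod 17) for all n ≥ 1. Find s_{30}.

7

s_1 = 4; s_2 = 7; s_3 = 12; s_4 = 9; s_5 = 4.
Since s_5 = s_1 = 4, the sequence is periodic with period 4.
(30 - 1) mod 4 = 1, so s_{30} = s_2 = 7.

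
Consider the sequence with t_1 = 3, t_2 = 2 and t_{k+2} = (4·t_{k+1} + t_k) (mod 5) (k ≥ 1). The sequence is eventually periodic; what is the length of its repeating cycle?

We have t_1 = 3,  t_2 = 2,  t_3 = 1,  t_4 = 1,  t_5 = 0,  t_6 = 1,  t_7 = 4,  t_8 = 2,  t_9 = 2,  t_{10} = 0,  t_{11} = 2,  t_{12} = 3,  t_{13} = 4,  t_{14} = 4,  t_{15} = 0,  t_{16} = 4,  t_{17} = 1,  t_{18} = 3,  t_{19} = 3,  t_{20} = 0,  t_{21} = 3,  t_{22} = 2.
Since (t_{21}, t_{22}) = (t_1, t_2) = (3, 2) (two consecutive terms determine the rest), the sequence is periodic with period 20.

20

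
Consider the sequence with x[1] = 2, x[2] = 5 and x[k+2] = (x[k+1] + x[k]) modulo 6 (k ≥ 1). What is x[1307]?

Computing terms: x[1] = 2; x[2] = 5; x[3] = 1; x[4] = 0; x[5] = 1; x[6] = 1; x[7] = 2; x[8] = 3; x[9] = 5; x[10] = 2; x[11] = 1; x[12] = 3; x[13] = 4; x[14] = 1; x[15] = 5; x[16] = 0; x[17] = 5; x[18] = 5; x[19] = 4; x[20] = 3; x[21] = 1; x[22] = 4; x[23] = 5; x[24] = 3; x[25] = 2; x[26] = 5.
The sequence repeats with period 24.
(1307 - 1) mod 24 = 10, so x[1307] = x[11] = 1.

1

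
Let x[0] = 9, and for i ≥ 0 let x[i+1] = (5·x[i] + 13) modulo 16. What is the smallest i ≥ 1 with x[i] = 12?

15

Computing terms: x[0] = 9,  x[1] = 10,  x[2] = 15,  x[3] = 8,  x[4] = 5,  x[5] = 6,  x[6] = 11,  x[7] = 4,  x[8] = 1,  x[9] = 2,  x[10] = 7,  x[11] = 0,  x[12] = 13,  x[13] = 14,  x[14] = 3,  x[15] = 12,  x[16] = 9.
Since x[16] = x[0] = 9, the sequence is periodic with period 16.
The value 12 first appears (with i ≥ 1) at x[15].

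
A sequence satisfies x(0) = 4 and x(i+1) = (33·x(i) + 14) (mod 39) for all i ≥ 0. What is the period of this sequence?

Computing terms: x(0) = 4,  x(1) = 29,  x(2) = 35,  x(3) = 38,  x(4) = 20,  x(5) = 11,  x(6) = 26,  x(7) = 14,  x(8) = 8,  x(9) = 5,  x(10) = 23,  x(11) = 32,  x(12) = 17,  x(13) = 29.
Since x(13) = x(1) = 29, the sequence is eventually periodic: after a pre-period of length 1 it cycles with period 12.

12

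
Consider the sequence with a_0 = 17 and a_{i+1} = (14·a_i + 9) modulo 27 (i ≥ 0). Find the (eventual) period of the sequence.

18

Computing terms: a_0 = 17; a_1 = 4; a_2 = 11; a_3 = 1; a_4 = 23; a_5 = 7; a_6 = 26; a_7 = 22; a_8 = 20; a_9 = 19; a_{10} = 5; a_{11} = 25; a_{12} = 8; a_{13} = 13; a_{14} = 2; a_{15} = 10; a_{16} = 14; a_{17} = 16; a_{18} = 17.
The sequence repeats with period 18.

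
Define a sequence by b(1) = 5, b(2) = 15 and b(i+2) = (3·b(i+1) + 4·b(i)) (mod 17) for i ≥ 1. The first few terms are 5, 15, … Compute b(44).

0

b(1) = 5; b(2) = 15; b(3) = 14; b(4) = 0; b(5) = 5; b(6) = 15.
Since (b(5), b(6)) = (b(1), b(2)) = (5, 15) (two consecutive terms determine the rest), the sequence is periodic with period 4.
So b(44) = b(1 + ((44-1) mod 4)) = b(4) = 0.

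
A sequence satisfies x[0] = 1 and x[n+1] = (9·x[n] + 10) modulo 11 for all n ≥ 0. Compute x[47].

5

Listing terms: x[0] = 1, x[1] = 8, x[2] = 5, x[3] = 0, x[4] = 10, x[5] = 1.
The sequence repeats with period 5.
So x[47] = x[0 + ((47-0) mod 5)] = x[2] = 5.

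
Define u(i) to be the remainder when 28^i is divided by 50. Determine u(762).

34

u(1) = 28; u(2) = 34; u(3) = 2; u(4) = 6; u(5) = 18; u(6) = 4; u(7) = 12; u(8) = 36; u(9) = 8; u(10) = 24; u(11) = 22; u(12) = 16; u(13) = 48; u(14) = 44; u(15) = 32; u(16) = 46; u(17) = 38; u(18) = 14; u(19) = 42; u(20) = 26; u(21) = 28.
The sequence repeats with period 20.
(762 - 1) mod 20 = 1, so u(762) = u(2) = 34.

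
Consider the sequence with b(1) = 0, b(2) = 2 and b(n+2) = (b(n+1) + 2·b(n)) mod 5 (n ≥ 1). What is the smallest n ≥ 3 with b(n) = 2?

Listing terms: b(1) = 0,  b(2) = 2,  b(3) = 2,  b(4) = 1,  b(5) = 0,  b(6) = 2.
Since (b(5), b(6)) = (b(1), b(2)) = (0, 2) (two consecutive terms determine the rest), the sequence is periodic with period 4.
The value 2 first appears (with n ≥ 3) at b(3).

3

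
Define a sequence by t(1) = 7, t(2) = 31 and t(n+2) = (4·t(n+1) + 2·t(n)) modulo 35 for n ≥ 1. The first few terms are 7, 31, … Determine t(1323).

Listing terms: t(1) = 7, t(2) = 31, t(3) = 33, t(4) = 19, t(5) = 2, t(6) = 11, t(7) = 13, t(8) = 4, t(9) = 7, t(10) = 1, t(11) = 18, t(12) = 4, t(13) = 17, t(14) = 6, t(15) = 23, t(16) = 34, t(17) = 7, t(18) = 26, t(19) = 13, t(20) = 34, t(21) = 22, t(22) = 16, t(23) = 3, t(24) = 9, t(25) = 7, t(26) = 11, t(27) = 23, t(28) = 9, t(29) = 12, t(30) = 31, t(31) = 8, t(32) = 24, t(33) = 7, t(34) = 6, t(35) = 3, t(36) = 24, t(37) = 32, t(38) = 1, t(39) = 33, t(40) = 29, t(41) = 7, t(42) = 16, t(43) = 8, t(44) = 29, t(45) = 27, t(46) = 26, t(47) = 18, t(48) = 19, t(49) = 7, t(50) = 31.
The sequence repeats with period 48.
So t(1323) = t(1 + ((1323-1) mod 48)) = t(27) = 23.

23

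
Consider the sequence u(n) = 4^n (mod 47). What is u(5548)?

We have u(1) = 4,  u(2) = 16,  u(3) = 17,  u(4) = 21,  u(5) = 37,  u(6) = 7,  u(7) = 28,  u(8) = 18,  u(9) = 25,  u(10) = 6,  u(11) = 24,  u(12) = 2,  u(13) = 8,  u(14) = 32,  u(15) = 34,  u(16) = 42,  u(17) = 27,  u(18) = 14,  u(19) = 9,  u(20) = 36,  u(21) = 3,  u(22) = 12,  u(23) = 1,  u(24) = 4.
The sequence repeats with period 23.
(5548 - 1) mod 23 = 4, so u(5548) = u(5) = 37.

37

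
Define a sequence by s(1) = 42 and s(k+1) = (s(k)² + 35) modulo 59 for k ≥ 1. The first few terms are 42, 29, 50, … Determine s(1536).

2

s(1) = 42; s(2) = 29; s(3) = 50; s(4) = 57; s(5) = 39; s(6) = 22; s(7) = 47; s(8) = 2; s(9) = 39.
Since s(9) = s(5) = 39, the sequence is eventually periodic: after a pre-period of length 4 it cycles with period 4.
For k ≥ 5, s(k) depends only on (k - 5) mod 4. (1536 - 5) mod 4 = 3, so s(1536) = s(8) = 2.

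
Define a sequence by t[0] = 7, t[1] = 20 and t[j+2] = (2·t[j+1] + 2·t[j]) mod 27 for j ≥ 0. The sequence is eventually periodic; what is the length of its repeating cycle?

27

t[0] = 7, t[1] = 20, t[2] = 0, t[3] = 13, t[4] = 26, t[5] = 24, t[6] = 19, t[7] = 5, t[8] = 21, t[9] = 25, t[10] = 11, t[11] = 18, t[12] = 4, t[13] = 17, t[14] = 15, t[15] = 10, t[16] = 23, t[17] = 12, t[18] = 16, t[19] = 2, t[20] = 9, t[21] = 22, t[22] = 8, t[23] = 6, t[24] = 1, t[25] = 14, t[26] = 3, t[27] = 7, t[28] = 20.
The sequence repeats with period 27.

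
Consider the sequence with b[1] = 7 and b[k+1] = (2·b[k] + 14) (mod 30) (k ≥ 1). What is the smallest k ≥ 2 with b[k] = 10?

Computing terms: b[1] = 7; b[2] = 28; b[3] = 10; b[4] = 4; b[5] = 22; b[6] = 28.
Since b[6] = b[2] = 28, the sequence is eventually periodic: after a pre-period of length 1 it cycles with period 4.
The value 10 first appears (with k ≥ 2) at b[3].

3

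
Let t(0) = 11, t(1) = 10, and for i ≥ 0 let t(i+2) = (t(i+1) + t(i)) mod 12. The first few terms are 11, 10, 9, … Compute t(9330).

We have t(0) = 11; t(1) = 10; t(2) = 9; t(3) = 7; t(4) = 4; t(5) = 11; t(6) = 3; t(7) = 2; t(8) = 5; t(9) = 7; t(10) = 0; t(11) = 7; t(12) = 7; t(13) = 2; t(14) = 9; t(15) = 11; t(16) = 8; t(17) = 7; t(18) = 3; t(19) = 10; t(20) = 1; t(21) = 11; t(22) = 0; t(23) = 11; t(24) = 11; t(25) = 10.
The sequence repeats with period 24.
So t(9330) = t(0 + ((9330-0) mod 24)) = t(18) = 3.

3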